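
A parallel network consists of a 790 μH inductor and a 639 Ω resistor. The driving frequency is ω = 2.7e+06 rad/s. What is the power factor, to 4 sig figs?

X_L = ωL = 2133 Ω
Parallel: admittances add. Y = 1/R + 1/(jωL)
Y = (0.001565 − j0.0004688) S
|Y| = 0.001634 S → |Z| = 1/|Y| = 612.1 Ω, ∠Z = −∠Y = 16.68°
cos φ = cos(16.68°) = 0.9579

0.9579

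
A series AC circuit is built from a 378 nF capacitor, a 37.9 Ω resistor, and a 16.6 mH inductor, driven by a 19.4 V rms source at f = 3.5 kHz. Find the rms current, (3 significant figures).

78.3 mA

ω = 2πf = 21990 rad/s
X_L = ωL = 365 Ω
X_C = 1/(ωC) = 120 Ω
Net reactance X = X_L − X_C = 245 Ω
Z = 37.9 + j245 Ω
|Z| = √(37.9² + 245²) = 248 Ω
I = V/|Z| = 19.4/248 = 78.3 mA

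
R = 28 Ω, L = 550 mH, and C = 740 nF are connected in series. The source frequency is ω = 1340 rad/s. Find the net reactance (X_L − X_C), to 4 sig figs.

X_L = ωL = 737.0 Ω
X_C = 1/(ωC) = 1008 Ω
X = 737.0 − 1008 = -271.5 Ω

-271.5 Ω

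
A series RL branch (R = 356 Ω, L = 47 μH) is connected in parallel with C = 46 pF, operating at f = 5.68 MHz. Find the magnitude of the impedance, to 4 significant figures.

ω = 2πf = 3.569e+07 rad/s
X_L = ωL = 1677 Ω
X_C = 1/(ωC) = 609.1 Ω
Branch 1 (R+jX_L): Z₁ = 356.0 + j1677 Ω, |Z₁| = 1715 Ω
Branch 2 (−jX_C): Z₂ = −j609.1 Ω
Parallel: Z = Z₁Z₂/(Z₁+Z₂), |Z| = 927.6 Ω, ∠Z = -83.55°

927.6 Ω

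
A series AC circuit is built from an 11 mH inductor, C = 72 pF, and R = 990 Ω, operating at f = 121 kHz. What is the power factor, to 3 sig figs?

0.0994

ω = 2πf = 760300 rad/s
X_L = ωL = 8360 Ω
X_C = 1/(ωC) = 18300 Ω
Net reactance X = X_L − X_C = -9910 Ω
Z = 990 − j9910 Ω
|Z| = √(990² + 9910²) = 9950 Ω
∠Z = arctan(-9910/990) = -84.3°
cos φ = cos(-84.3°) = 0.0994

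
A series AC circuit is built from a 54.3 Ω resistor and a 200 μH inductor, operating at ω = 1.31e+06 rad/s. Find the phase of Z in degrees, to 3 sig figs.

X_L = ωL = 262 Ω
Z = 54.3 + j262 Ω
|Z| = √(54.3² + 262²) = 268 Ω
∠Z = arctan(262/54.3) = 78.3°

78.3°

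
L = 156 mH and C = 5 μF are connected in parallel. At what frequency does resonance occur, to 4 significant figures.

ω₀ = 1/√(LC) = 1/√(0.156 × 5e-06) = 1132 rad/s
f₀ = ω₀/(2π) = 180.2 Hz

180.2 Hz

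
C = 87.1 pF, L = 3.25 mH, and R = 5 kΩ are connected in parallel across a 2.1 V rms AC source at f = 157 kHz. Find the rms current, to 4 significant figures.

633.7 μA

ω = 2πf = 986500 rad/s
X_L = ωL = 3206 Ω
X_C = 1/(ωC) = 11640 Ω
Parallel: admittances add. Y = 1/R + 1/(jωL) + jωC
Y = (0.0002000 − j0.0002260) S
|Y| = 0.0003018 S → |Z| = 1/|Y| = 3314 Ω, ∠Z = −∠Y = 48.49°
I = V/|Z| = 2.1/3314 = 633.7 μA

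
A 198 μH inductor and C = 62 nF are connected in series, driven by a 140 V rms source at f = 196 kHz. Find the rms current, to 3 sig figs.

607 mA

ω = 2πf = 1.232e+06 rad/s
X_L = ωL = 244 Ω
X_C = 1/(ωC) = 13.1 Ω
Net reactance X = X_L − X_C = 231 Ω
Z = j231 Ω
|Z| = √(0² + 231²) = 231 Ω
I = V/|Z| = 140/231 = 607 mA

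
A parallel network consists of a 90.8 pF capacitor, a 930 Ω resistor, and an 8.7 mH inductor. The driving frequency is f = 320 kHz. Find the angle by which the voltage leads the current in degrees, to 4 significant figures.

ω = 2πf = 2.011e+06 rad/s
X_L = ωL = 17490 Ω
X_C = 1/(ωC) = 5478 Ω
Parallel: admittances add. Y = 1/R + 1/(jωL) + jωC
Y = (0.001075 + j0.0001254) S
|Y| = 0.001083 S → |Z| = 1/|Y| = 923.7 Ω, ∠Z = −∠Y = -6.652°

-6.652°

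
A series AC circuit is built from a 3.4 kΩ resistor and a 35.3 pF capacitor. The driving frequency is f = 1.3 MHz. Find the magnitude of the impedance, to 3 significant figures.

ω = 2πf = 8.168e+06 rad/s
X_C = 1/(ωC) = 3470 Ω
Z = 3400 − j3470 Ω
|Z| = √(3400² + 3470²) = 4860 Ω

4860 Ω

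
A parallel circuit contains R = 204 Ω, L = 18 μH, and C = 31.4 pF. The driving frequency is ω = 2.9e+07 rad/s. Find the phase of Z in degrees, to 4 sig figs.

11.59°

X_L = ωL = 522.0 Ω
X_C = 1/(ωC) = 1098 Ω
Parallel: admittances add. Y = 1/R + 1/(jωL) + jωC
Y = (0.004902 − j0.001005) S
|Y| = 0.005004 S → |Z| = 1/|Y| = 199.8 Ω, ∠Z = −∠Y = 11.59°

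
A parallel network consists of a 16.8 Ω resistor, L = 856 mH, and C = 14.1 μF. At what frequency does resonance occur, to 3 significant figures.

ω₀ = 1/√(LC) = 1/√(0.856 × 1.41e-05) = 287.8 rad/s
f₀ = ω₀/(2π) = 45.8 Hz

45.8 Hz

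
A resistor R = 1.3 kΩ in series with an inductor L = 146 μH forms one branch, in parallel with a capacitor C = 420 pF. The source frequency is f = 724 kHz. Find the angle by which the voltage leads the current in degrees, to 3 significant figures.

ω = 2πf = 4.549e+06 rad/s
X_L = ωL = 664 Ω
X_C = 1/(ωC) = 523 Ω
Branch 1 (R+jX_L): Z₁ = 1300 + j664 Ω, |Z₁| = 1460 Ω
Branch 2 (−jX_C): Z₂ = −j523 Ω
Parallel: Z = Z₁Z₂/(Z₁+Z₂), |Z| = 584 Ω, ∠Z = -69.1°

-69.1°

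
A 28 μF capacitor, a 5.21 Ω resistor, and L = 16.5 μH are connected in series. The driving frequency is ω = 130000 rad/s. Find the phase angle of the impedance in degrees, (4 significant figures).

X_L = ωL = 2.145 Ω
X_C = 1/(ωC) = 0.2747 Ω
Net reactance X = X_L − X_C = 1.870 Ω
Z = 5.210 + j1.870 Ω
|Z| = √(5.210² + 1.870²) = 5.536 Ω
∠Z = arctan(1.870/5.210) = 19.75°

19.75°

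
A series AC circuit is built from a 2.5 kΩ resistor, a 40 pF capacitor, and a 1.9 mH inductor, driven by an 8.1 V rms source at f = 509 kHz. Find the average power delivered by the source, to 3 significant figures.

ω = 2πf = 3.198e+06 rad/s
X_L = ωL = 6080 Ω
X_C = 1/(ωC) = 7820 Ω
Net reactance X = X_L − X_C = -1740 Ω
Z = 2500 − j1740 Ω
|Z| = √(2500² + 1740²) = 3050 Ω
∠Z = arctan(-1740/2500) = -34.8°
I = V/|Z| = 2.66 mA
P = VI cos φ = 8.1 × 0.00266 × cos(-34.8°) = 17.7 mW

17.7 mW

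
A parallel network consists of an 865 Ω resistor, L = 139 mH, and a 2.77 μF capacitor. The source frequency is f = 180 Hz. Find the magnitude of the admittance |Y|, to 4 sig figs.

ω = 2πf = 1131 rad/s
X_L = ωL = 157.2 Ω
X_C = 1/(ωC) = 319.2 Ω
Parallel: admittances add. Y = 1/R + 1/(jωL) + jωC
Y = (0.001156 − j0.003228) S
|Y| = 0.003429 S → |Z| = 1/|Y| = 291.6 Ω, ∠Z = −∠Y = 70.30°

3.429 mS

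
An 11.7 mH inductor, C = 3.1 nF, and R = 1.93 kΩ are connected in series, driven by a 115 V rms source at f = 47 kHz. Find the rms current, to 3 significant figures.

ω = 2πf = 295300 rad/s
X_L = ωL = 3460 Ω
X_C = 1/(ωC) = 1090 Ω
Net reactance X = X_L − X_C = 2360 Ω
Z = 1930 + j2360 Ω
|Z| = √(1930² + 2360²) = 3050 Ω
I = V/|Z| = 115/3050 = 37.7 mA

37.7 mA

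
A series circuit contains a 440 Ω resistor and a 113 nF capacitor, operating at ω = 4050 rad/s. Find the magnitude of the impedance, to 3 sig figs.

X_C = 1/(ωC) = 2190 Ω
Z = 440 − j2190 Ω
|Z| = √(440² + 2190²) = 2230 Ω

2230 Ω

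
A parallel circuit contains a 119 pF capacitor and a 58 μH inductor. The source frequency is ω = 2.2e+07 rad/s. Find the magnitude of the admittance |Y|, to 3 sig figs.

X_L = ωL = 1280 Ω
X_C = 1/(ωC) = 382 Ω
Parallel: admittances add. Y = 1/(jωL) + jωC
Y = (0 + j0.00183) S
|Y| = 0.00183 S → |Z| = 1/|Y| = 545 Ω, ∠Z = −∠Y = -90.0°

1.83 mS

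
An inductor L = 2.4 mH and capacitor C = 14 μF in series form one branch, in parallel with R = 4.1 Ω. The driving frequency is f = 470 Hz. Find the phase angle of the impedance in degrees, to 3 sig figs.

-13.5°

ω = 2πf = 2953 rad/s
X_L = ωL = 7.09 Ω
X_C = 1/(ωC) = 24.2 Ω
Branch 1: Z₁ = R = 4.10 Ω
Branch 2 (series LC): Z₂ = j(X_L − X_C) = −j17.1 Ω
Parallel: Z = Z₁Z₂/(Z₁+Z₂), |Z| = 3.99 Ω, ∠Z = -13.5°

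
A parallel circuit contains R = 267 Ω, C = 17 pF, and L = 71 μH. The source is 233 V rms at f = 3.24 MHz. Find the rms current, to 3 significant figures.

876 mA

ω = 2πf = 2.036e+07 rad/s
X_L = ωL = 1450 Ω
X_C = 1/(ωC) = 2890 Ω
Parallel: admittances add. Y = 1/R + 1/(jωL) + jωC
Y = (0.00375 − j0.000346) S
|Y| = 0.00376 S → |Z| = 1/|Y| = 266 Ω, ∠Z = −∠Y = 5.27°
I = V/|Z| = 233/266 = 876 mA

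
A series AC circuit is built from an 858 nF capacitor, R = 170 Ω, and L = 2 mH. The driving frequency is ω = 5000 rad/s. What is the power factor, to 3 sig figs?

X_L = ωL = 10.0 Ω
X_C = 1/(ωC) = 233 Ω
Net reactance X = X_L − X_C = -223 Ω
Z = 170 − j223 Ω
|Z| = √(170² + 223²) = 280 Ω
∠Z = arctan(-223/170) = -52.7°
cos φ = cos(-52.7°) = 0.606

0.606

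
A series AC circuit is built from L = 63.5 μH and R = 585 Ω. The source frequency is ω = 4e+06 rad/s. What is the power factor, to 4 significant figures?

0.9173

X_L = ωL = 254.0 Ω
Z = 585.0 + j254.0 Ω
|Z| = √(585.0² + 254.0²) = 637.8 Ω
∠Z = arctan(254.0/585.0) = 23.47°
cos φ = cos(23.47°) = 0.9173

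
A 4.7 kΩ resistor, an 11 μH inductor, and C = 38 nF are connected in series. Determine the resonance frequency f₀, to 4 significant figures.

246.2 kHz

ω₀ = 1/√(LC) = 1/√(1.1e-05 × 3.8e-08) = 1.547e+06 rad/s
f₀ = ω₀/(2π) = 246.2 kHz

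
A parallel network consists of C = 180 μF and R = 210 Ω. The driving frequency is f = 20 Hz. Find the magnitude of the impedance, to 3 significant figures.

43.3 Ω

ω = 2πf = 125.7 rad/s
X_C = 1/(ωC) = 44.2 Ω
Parallel: admittances add. Y = 1/R + jωC
Y = (0.00476 + j0.0226) S
|Y| = 0.0231 S → |Z| = 1/|Y| = 43.3 Ω, ∠Z = −∠Y = -78.1°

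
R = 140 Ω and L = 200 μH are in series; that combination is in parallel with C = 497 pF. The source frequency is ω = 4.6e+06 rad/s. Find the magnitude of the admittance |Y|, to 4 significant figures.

X_L = ωL = 920.0 Ω
X_C = 1/(ωC) = 437.4 Ω
Branch 1 (R+jX_L): Z₁ = 140.0 + j920.0 Ω, |Z₁| = 930.6 Ω
Branch 2 (−jX_C): Z₂ = −j437.4 Ω
Parallel: Z = Z₁Z₂/(Z₁+Z₂), |Z| = 810.1 Ω, ∠Z = -82.48°
|Y| = 1/|Z| = 1.234 mS

1.234 mS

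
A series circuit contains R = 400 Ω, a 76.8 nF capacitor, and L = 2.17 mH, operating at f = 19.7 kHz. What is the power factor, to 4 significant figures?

ω = 2πf = 123800 rad/s
X_L = ωL = 268.6 Ω
X_C = 1/(ωC) = 105.2 Ω
Net reactance X = X_L − X_C = 163.4 Ω
Z = 400.0 + j163.4 Ω
|Z| = √(400.0² + 163.4²) = 432.1 Ω
∠Z = arctan(163.4/400.0) = 22.22°
cos φ = cos(22.22°) = 0.9257

0.9257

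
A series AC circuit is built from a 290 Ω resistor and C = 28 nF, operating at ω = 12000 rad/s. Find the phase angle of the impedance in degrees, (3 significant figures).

X_C = 1/(ωC) = 2980 Ω
Z = 290 − j2980 Ω
|Z| = √(290² + 2980²) = 2990 Ω
∠Z = arctan(-2980/290) = -84.4°

-84.4°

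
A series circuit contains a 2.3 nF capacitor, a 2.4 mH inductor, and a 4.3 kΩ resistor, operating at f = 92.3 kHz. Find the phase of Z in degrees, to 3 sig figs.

8.49°

ω = 2πf = 579900 rad/s
X_L = ωL = 1390 Ω
X_C = 1/(ωC) = 750 Ω
Net reactance X = X_L − X_C = 642 Ω
Z = 4300 + j642 Ω
|Z| = √(4300² + 642²) = 4350 Ω
∠Z = arctan(642/4300) = 8.49°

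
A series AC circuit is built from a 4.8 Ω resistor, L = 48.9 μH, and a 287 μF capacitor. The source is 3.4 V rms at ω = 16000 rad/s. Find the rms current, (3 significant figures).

703 mA

X_L = ωL = 0.782 Ω
X_C = 1/(ωC) = 0.218 Ω
Net reactance X = X_L − X_C = 0.565 Ω
Z = 4.80 + j0.565 Ω
|Z| = √(4.80² + 0.565²) = 4.83 Ω
I = V/|Z| = 3.4/4.83 = 703 mA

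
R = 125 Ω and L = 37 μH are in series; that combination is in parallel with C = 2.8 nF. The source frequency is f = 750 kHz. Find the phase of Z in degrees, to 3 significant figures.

-73.9°

ω = 2πf = 4.712e+06 rad/s
X_L = ωL = 174 Ω
X_C = 1/(ωC) = 75.8 Ω
Branch 1 (R+jX_L): Z₁ = 125 + j174 Ω, |Z₁| = 215 Ω
Branch 2 (−jX_C): Z₂ = −j75.8 Ω
Parallel: Z = Z₁Z₂/(Z₁+Z₂), |Z| = 102 Ω, ∠Z = -73.9°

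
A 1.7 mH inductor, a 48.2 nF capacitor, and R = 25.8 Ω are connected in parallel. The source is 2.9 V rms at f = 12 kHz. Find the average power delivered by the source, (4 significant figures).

326.0 mW

ω = 2πf = 75400 rad/s
X_L = ωL = 128.2 Ω
X_C = 1/(ωC) = 275.2 Ω
Parallel: admittances add. Y = 1/R + 1/(jωL) + jωC
Y = (0.03876 − j0.004168) S
|Y| = 0.03898 S → |Z| = 1/|Y| = 25.65 Ω, ∠Z = −∠Y = 6.137°
I = V/|Z| = 113.1 mA
P = VI cos φ = 2.9 × 0.1131 × cos(6.137°) = 326.0 mW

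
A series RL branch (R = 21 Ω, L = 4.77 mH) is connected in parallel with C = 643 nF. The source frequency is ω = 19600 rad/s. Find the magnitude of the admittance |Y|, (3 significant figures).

3.33 mS

X_L = ωL = 93.5 Ω
X_C = 1/(ωC) = 79.3 Ω
Branch 1 (R+jX_L): Z₁ = 21.0 + j93.5 Ω, |Z₁| = 95.8 Ω
Branch 2 (−jX_C): Z₂ = −j79.3 Ω
Parallel: Z = Z₁Z₂/(Z₁+Z₂), |Z| = 300 Ω, ∠Z = -46.6°
|Y| = 1/|Z| = 3.33 mS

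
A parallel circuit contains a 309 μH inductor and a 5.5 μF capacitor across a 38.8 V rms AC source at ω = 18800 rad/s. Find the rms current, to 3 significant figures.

X_L = ωL = 5.81 Ω
X_C = 1/(ωC) = 9.67 Ω
Parallel: admittances add. Y = 1/(jωL) + jωC
Y = (0 − j0.0687) S
|Y| = 0.0687 S → |Z| = 1/|Y| = 14.5 Ω, ∠Z = −∠Y = 90.0°
I = V/|Z| = 38.8/14.5 = 2.67 A

2.67 A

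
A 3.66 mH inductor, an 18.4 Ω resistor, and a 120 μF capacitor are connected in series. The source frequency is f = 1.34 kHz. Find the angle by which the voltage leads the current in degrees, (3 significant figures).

ω = 2πf = 8419 rad/s
X_L = ωL = 30.8 Ω
X_C = 1/(ωC) = 0.990 Ω
Net reactance X = X_L − X_C = 29.8 Ω
Z = 18.4 + j29.8 Ω
|Z| = √(18.4² + 29.8²) = 35.0 Ω
∠Z = arctan(29.8/18.4) = 58.3°

58.3°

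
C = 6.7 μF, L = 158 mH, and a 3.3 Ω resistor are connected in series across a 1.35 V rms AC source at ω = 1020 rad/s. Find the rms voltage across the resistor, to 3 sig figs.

0.293 V

X_L = ωL = 161 Ω
X_C = 1/(ωC) = 146 Ω
Net reactance X = X_L − X_C = 14.8 Ω
Z = 3.30 + j14.8 Ω
|Z| = √(3.30² + 14.8²) = 15.2 Ω
I = V/|Z| = 88.8 mA
V_R = I·|Z_R| = 0.0888 × 3.30 = 0.293 V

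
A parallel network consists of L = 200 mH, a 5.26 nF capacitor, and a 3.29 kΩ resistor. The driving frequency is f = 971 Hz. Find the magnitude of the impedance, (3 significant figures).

ω = 2πf = 6101 rad/s
X_L = ωL = 1220 Ω
X_C = 1/(ωC) = 31200 Ω
Parallel: admittances add. Y = 1/R + 1/(jωL) + jωC
Y = (0.000304 − j0.000787) S
|Y| = 0.000844 S → |Z| = 1/|Y| = 1180 Ω, ∠Z = −∠Y = 68.9°

1180 Ω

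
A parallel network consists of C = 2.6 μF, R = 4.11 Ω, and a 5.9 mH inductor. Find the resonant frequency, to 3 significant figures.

1.29 kHz

ω₀ = 1/√(LC) = 1/√(0.0059 × 2.6e-06) = 8074 rad/s
f₀ = ω₀/(2π) = 1.29 kHz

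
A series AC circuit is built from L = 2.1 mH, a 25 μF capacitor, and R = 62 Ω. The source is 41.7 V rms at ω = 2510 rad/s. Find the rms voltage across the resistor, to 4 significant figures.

X_L = ωL = 5.271 Ω
X_C = 1/(ωC) = 15.94 Ω
Net reactance X = X_L − X_C = -10.67 Ω
Z = 62.00 − j10.67 Ω
|Z| = √(62.00² + 10.67²) = 62.91 Ω
I = V/|Z| = 662.8 mA
V_R = I·|Z_R| = 0.6628 × 62.00 = 41.10 V

41.10 V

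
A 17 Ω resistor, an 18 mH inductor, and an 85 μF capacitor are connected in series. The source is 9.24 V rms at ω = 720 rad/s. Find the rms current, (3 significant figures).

533 mA

X_L = ωL = 13.0 Ω
X_C = 1/(ωC) = 16.3 Ω
Net reactance X = X_L − X_C = -3.38 Ω
Z = 17.0 − j3.38 Ω
|Z| = √(17.0² + 3.38²) = 17.3 Ω
I = V/|Z| = 9.24/17.3 = 533 mA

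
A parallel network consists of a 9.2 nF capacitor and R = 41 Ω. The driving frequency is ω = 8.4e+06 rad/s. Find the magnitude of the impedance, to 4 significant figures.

12.34 Ω

X_C = 1/(ωC) = 12.94 Ω
Parallel: admittances add. Y = 1/R + jωC
Y = (0.02439 + j0.07728) S
|Y| = 0.08104 S → |Z| = 1/|Y| = 12.34 Ω, ∠Z = −∠Y = -72.48°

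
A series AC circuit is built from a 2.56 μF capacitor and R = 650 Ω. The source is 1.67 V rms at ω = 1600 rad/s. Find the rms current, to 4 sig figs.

2.405 mA

X_C = 1/(ωC) = 244.1 Ω
Z = 650.0 − j244.1 Ω
|Z| = √(650.0² + 244.1²) = 694.3 Ω
I = V/|Z| = 1.67/694.3 = 2.405 mA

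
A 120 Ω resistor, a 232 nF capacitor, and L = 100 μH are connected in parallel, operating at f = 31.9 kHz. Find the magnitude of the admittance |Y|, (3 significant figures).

9.00 mS

ω = 2πf = 200400 rad/s
X_L = ωL = 20.0 Ω
X_C = 1/(ωC) = 21.5 Ω
Parallel: admittances add. Y = 1/R + 1/(jωL) + jωC
Y = (0.00833 − j0.00339) S
|Y| = 0.00900 S → |Z| = 1/|Y| = 111 Ω, ∠Z = −∠Y = 22.1°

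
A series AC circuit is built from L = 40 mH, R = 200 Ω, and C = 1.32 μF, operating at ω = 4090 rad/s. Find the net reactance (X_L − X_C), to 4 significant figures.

-21.63 Ω

X_L = ωL = 163.6 Ω
X_C = 1/(ωC) = 185.2 Ω
X = 163.6 − 185.2 = -21.63 Ω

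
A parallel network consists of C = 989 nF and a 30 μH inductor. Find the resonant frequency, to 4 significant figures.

ω₀ = 1/√(LC) = 1/√(3e-05 × 9.89e-07) = 183600 rad/s
f₀ = ω₀/(2π) = 29.22 kHz

29.22 kHz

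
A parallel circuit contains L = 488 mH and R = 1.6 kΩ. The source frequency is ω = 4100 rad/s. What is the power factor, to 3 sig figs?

X_L = ωL = 2000 Ω
Parallel: admittances add. Y = 1/R + 1/(jωL)
Y = (0.000625 − j0.000500) S
|Y| = 0.000800 S → |Z| = 1/|Y| = 1250 Ω, ∠Z = −∠Y = 38.6°
cos φ = cos(38.6°) = 0.781

0.781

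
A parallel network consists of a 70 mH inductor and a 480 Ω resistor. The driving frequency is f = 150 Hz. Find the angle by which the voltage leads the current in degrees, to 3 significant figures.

ω = 2πf = 942.5 rad/s
X_L = ωL = 66.0 Ω
Parallel: admittances add. Y = 1/R + 1/(jωL)
Y = (0.00208 − j0.0152) S
|Y| = 0.0153 S → |Z| = 1/|Y| = 65.4 Ω, ∠Z = −∠Y = 82.2°

82.2°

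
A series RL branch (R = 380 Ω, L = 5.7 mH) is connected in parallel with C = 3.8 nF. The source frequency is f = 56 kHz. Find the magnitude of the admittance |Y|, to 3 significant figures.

ω = 2πf = 351900 rad/s
X_L = ωL = 2010 Ω
X_C = 1/(ωC) = 748 Ω
Branch 1 (R+jX_L): Z₁ = 380 + j2010 Ω, |Z₁| = 2040 Ω
Branch 2 (−jX_C): Z₂ = −j748 Ω
Parallel: Z = Z₁Z₂/(Z₁+Z₂), |Z| = 1160 Ω, ∠Z = -83.9°
|Y| = 1/|Z| = 861 μS

861 μS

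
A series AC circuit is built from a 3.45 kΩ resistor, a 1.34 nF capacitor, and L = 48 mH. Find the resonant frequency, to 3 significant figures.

ω₀ = 1/√(LC) = 1/√(0.048 × 1.34e-09) = 124700 rad/s
f₀ = ω₀/(2π) = 19.8 kHz

19.8 kHz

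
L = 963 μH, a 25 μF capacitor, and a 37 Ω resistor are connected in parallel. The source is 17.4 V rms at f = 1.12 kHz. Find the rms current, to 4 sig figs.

681.7 mA

ω = 2πf = 7037 rad/s
X_L = ωL = 6.777 Ω
X_C = 1/(ωC) = 5.684 Ω
Parallel: admittances add. Y = 1/R + 1/(jωL) + jωC
Y = (0.02703 + j0.02837) S
|Y| = 0.03918 S → |Z| = 1/|Y| = 25.52 Ω, ∠Z = −∠Y = -46.39°
I = V/|Z| = 17.4/25.52 = 681.7 mA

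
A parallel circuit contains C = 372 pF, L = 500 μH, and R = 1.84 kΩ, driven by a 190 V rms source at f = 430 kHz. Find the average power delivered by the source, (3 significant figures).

ω = 2πf = 2.702e+06 rad/s
X_L = ωL = 1350 Ω
X_C = 1/(ωC) = 995 Ω
Parallel: admittances add. Y = 1/R + 1/(jωL) + jωC
Y = (0.000543 + j0.000265) S
|Y| = 0.000605 S → |Z| = 1/|Y| = 1650 Ω, ∠Z = −∠Y = -26.0°
I = V/|Z| = 115 mA
P = VI cos φ = 190 × 0.115 × cos(-26.0°) = 19.6 W

19.6 W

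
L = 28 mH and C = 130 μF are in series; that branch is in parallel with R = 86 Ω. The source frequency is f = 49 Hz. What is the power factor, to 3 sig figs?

ω = 2πf = 307.9 rad/s
X_L = ωL = 8.62 Ω
X_C = 1/(ωC) = 25.0 Ω
Branch 1: Z₁ = R = 86.0 Ω
Branch 2 (series LC): Z₂ = j(X_L − X_C) = −j16.4 Ω
Parallel: Z = Z₁Z₂/(Z₁+Z₂), |Z| = 16.1 Ω, ∠Z = -79.2°
cos φ = cos(-79.2°) = 0.187

0.187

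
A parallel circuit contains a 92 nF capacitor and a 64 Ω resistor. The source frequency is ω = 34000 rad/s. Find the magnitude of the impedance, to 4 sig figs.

62.75 Ω

X_C = 1/(ωC) = 319.7 Ω
Parallel: admittances add. Y = 1/R + jωC
Y = (0.01562 + j0.003128) S
|Y| = 0.01594 S → |Z| = 1/|Y| = 62.75 Ω, ∠Z = −∠Y = -11.32°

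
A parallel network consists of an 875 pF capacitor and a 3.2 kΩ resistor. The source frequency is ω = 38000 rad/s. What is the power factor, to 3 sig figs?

X_C = 1/(ωC) = 30100 Ω
Parallel: admittances add. Y = 1/R + jωC
Y = (0.000313 + j3.33e-05) S
|Y| = 0.000314 S → |Z| = 1/|Y| = 3180 Ω, ∠Z = −∠Y = -6.07°
cos φ = cos(-6.07°) = 0.994

0.994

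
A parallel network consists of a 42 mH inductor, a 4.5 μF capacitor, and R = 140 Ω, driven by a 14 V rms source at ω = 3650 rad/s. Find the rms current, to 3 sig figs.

X_L = ωL = 153 Ω
X_C = 1/(ωC) = 60.9 Ω
Parallel: admittances add. Y = 1/R + 1/(jωL) + jωC
Y = (0.00714 + j0.00990) S
|Y| = 0.0122 S → |Z| = 1/|Y| = 81.9 Ω, ∠Z = −∠Y = -54.2°
I = V/|Z| = 14/81.9 = 171 mA

171 mA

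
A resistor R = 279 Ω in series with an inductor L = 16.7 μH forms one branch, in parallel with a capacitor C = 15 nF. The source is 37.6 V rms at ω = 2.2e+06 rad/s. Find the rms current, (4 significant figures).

X_L = ωL = 36.74 Ω
X_C = 1/(ωC) = 30.30 Ω
Branch 1 (R+jX_L): Z₁ = 279.0 + j36.74 Ω, |Z₁| = 281.4 Ω
Branch 2 (−jX_C): Z₂ = −j30.30 Ω
Parallel: Z = Z₁Z₂/(Z₁+Z₂), |Z| = 30.56 Ω, ∠Z = -83.82°
I = V/|Z| = 37.6/30.56 = 1.231 A

1.231 A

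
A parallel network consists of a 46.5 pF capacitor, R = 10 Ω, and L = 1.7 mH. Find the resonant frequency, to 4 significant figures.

ω₀ = 1/√(LC) = 1/√(0.0017 × 4.65e-11) = 3.557e+06 rad/s
f₀ = ω₀/(2π) = 566.1 kHz

566.1 kHz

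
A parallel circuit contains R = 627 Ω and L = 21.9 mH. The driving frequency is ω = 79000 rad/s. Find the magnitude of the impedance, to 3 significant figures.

X_L = ωL = 1730 Ω
Parallel: admittances add. Y = 1/R + 1/(jωL)
Y = (0.00159 − j0.000578) S
|Y| = 0.00170 S → |Z| = 1/|Y| = 589 Ω, ∠Z = −∠Y = 19.9°

589 Ω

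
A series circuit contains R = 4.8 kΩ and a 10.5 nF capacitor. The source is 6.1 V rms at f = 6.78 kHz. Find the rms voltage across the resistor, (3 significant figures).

5.53 V

ω = 2πf = 42600 rad/s
X_C = 1/(ωC) = 2240 Ω
Z = 4800 − j2240 Ω
|Z| = √(4800² + 2240²) = 5300 Ω
I = V/|Z| = 1.15 mA
V_R = I·|Z_R| = 0.00115 × 4800 = 5.53 V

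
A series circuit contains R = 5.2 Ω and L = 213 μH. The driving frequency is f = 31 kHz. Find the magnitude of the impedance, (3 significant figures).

ω = 2πf = 194800 rad/s
X_L = ωL = 41.5 Ω
Z = 5.20 + j41.5 Ω
|Z| = √(5.20² + 41.5²) = 41.8 Ω

41.8 Ω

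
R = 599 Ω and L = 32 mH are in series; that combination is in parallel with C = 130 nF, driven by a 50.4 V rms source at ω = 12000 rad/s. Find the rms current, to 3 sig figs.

X_L = ωL = 384 Ω
X_C = 1/(ωC) = 641 Ω
Branch 1 (R+jX_L): Z₁ = 599 + j384 Ω, |Z₁| = 712 Ω
Branch 2 (−jX_C): Z₂ = −j641 Ω
Parallel: Z = Z₁Z₂/(Z₁+Z₂), |Z| = 700 Ω, ∠Z = -34.1°
I = V/|Z| = 50.4/700 = 72.0 mA

72.0 mA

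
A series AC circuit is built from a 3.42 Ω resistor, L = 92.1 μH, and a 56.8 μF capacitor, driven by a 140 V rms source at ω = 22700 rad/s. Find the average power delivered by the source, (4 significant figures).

4.993 kW

X_L = ωL = 2.091 Ω
X_C = 1/(ωC) = 0.7756 Ω
Net reactance X = X_L − X_C = 1.315 Ω
Z = 3.420 + j1.315 Ω
|Z| = √(3.420² + 1.315²) = 3.664 Ω
∠Z = arctan(1.315/3.420) = 21.03°
I = V/|Z| = 38.21 A
P = VI cos φ = 140 × 38.21 × cos(21.03°) = 4.993 kW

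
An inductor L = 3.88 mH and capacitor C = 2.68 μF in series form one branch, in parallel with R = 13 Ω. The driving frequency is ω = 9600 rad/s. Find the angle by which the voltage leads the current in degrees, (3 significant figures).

-82.9°

X_L = ωL = 37.2 Ω
X_C = 1/(ωC) = 38.9 Ω
Branch 1: Z₁ = R = 13.0 Ω
Branch 2 (series LC): Z₂ = j(X_L − X_C) = −j1.62 Ω
Parallel: Z = Z₁Z₂/(Z₁+Z₂), |Z| = 1.61 Ω, ∠Z = -82.9°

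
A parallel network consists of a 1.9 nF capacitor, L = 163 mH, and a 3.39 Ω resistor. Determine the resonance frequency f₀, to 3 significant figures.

ω₀ = 1/√(LC) = 1/√(0.163 × 1.9e-09) = 56820 rad/s
f₀ = ω₀/(2π) = 9.04 kHz

9.04 kHz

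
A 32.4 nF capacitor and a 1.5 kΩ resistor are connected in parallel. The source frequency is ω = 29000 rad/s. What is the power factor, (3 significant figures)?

0.579

X_C = 1/(ωC) = 1060 Ω
Parallel: admittances add. Y = 1/R + jωC
Y = (0.000667 + j0.000940) S
|Y| = 0.00115 S → |Z| = 1/|Y| = 868 Ω, ∠Z = −∠Y = -54.6°
cos φ = cos(-54.6°) = 0.579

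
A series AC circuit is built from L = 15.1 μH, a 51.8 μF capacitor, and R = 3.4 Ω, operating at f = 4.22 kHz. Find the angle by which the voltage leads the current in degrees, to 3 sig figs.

-5.51°

ω = 2πf = 26520 rad/s
X_L = ωL = 0.400 Ω
X_C = 1/(ωC) = 0.728 Ω
Net reactance X = X_L − X_C = -0.328 Ω
Z = 3.40 − j0.328 Ω
|Z| = √(3.40² + 0.328²) = 3.42 Ω
∠Z = arctan(-0.328/3.40) = -5.51°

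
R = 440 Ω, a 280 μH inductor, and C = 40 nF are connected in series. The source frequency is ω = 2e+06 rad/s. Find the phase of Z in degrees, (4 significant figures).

X_L = ωL = 560.0 Ω
X_C = 1/(ωC) = 12.50 Ω
Net reactance X = X_L − X_C = 547.5 Ω
Z = 440.0 + j547.5 Ω
|Z| = √(440.0² + 547.5²) = 702.4 Ω
∠Z = arctan(547.5/440.0) = 51.21°

51.21°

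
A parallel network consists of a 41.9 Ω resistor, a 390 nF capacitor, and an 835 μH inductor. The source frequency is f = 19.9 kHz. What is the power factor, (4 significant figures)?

0.5202

ω = 2πf = 125000 rad/s
X_L = ωL = 104.4 Ω
X_C = 1/(ωC) = 20.51 Ω
Parallel: admittances add. Y = 1/R + 1/(jωL) + jωC
Y = (0.02387 + j0.03919) S
|Y| = 0.04588 S → |Z| = 1/|Y| = 21.80 Ω, ∠Z = −∠Y = -58.66°
cos φ = cos(-58.66°) = 0.5202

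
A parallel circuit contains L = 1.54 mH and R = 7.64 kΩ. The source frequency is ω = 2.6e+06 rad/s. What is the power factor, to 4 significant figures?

0.4642

X_L = ωL = 4004 Ω
Parallel: admittances add. Y = 1/R + 1/(jωL)
Y = (0.0001309 − j0.0002498) S
|Y| = 0.0002820 S → |Z| = 1/|Y| = 3546 Ω, ∠Z = −∠Y = 62.34°
cos φ = cos(62.34°) = 0.4642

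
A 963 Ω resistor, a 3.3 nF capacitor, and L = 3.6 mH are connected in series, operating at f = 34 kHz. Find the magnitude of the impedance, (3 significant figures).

ω = 2πf = 213600 rad/s
X_L = ωL = 769 Ω
X_C = 1/(ωC) = 1420 Ω
Net reactance X = X_L − X_C = -649 Ω
Z = 963 − j649 Ω
|Z| = √(963² + 649²) = 1160 Ω

1160 Ω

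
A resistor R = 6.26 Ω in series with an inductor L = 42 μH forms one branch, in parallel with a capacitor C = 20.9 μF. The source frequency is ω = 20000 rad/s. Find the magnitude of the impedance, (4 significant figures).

2.343 Ω

X_L = ωL = 0.8400 Ω
X_C = 1/(ωC) = 2.392 Ω
Branch 1 (R+jX_L): Z₁ = 6.260 + j0.8400 Ω, |Z₁| = 6.316 Ω
Branch 2 (−jX_C): Z₂ = −j2.392 Ω
Parallel: Z = Z₁Z₂/(Z₁+Z₂), |Z| = 2.343 Ω, ∠Z = -68.43°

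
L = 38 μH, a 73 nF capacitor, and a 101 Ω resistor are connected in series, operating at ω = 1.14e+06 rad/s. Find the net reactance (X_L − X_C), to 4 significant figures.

31.30 Ω

X_L = ωL = 43.32 Ω
X_C = 1/(ωC) = 12.02 Ω
X = 43.32 − 12.02 = 31.30 Ω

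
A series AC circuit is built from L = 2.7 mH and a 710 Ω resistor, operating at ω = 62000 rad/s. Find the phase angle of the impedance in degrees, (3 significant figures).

13.3°

X_L = ωL = 167 Ω
Z = 710 + j167 Ω
|Z| = √(710² + 167²) = 729 Ω
∠Z = arctan(167/710) = 13.3°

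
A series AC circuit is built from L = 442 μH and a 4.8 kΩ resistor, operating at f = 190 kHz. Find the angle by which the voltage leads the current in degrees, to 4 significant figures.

6.273°

ω = 2πf = 1.194e+06 rad/s
X_L = ωL = 527.7 Ω
Z = 4800 + j527.7 Ω
|Z| = √(4800² + 527.7²) = 4829 Ω
∠Z = arctan(527.7/4800) = 6.273°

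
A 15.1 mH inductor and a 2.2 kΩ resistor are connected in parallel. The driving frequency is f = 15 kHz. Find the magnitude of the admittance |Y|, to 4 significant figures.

ω = 2πf = 94250 rad/s
X_L = ωL = 1423 Ω
Parallel: admittances add. Y = 1/R + 1/(jωL)
Y = (0.0004545 − j0.0007027) S
|Y| = 0.0008369 S → |Z| = 1/|Y| = 1195 Ω, ∠Z = −∠Y = 57.10°

836.9 μS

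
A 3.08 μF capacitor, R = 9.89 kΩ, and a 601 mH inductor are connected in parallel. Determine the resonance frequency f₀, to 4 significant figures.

ω₀ = 1/√(LC) = 1/√(0.601 × 3.08e-06) = 735.0 rad/s
f₀ = ω₀/(2π) = 117.0 Hz

117.0 Hz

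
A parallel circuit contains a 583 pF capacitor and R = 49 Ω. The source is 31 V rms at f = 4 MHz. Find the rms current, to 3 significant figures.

779 mA

ω = 2πf = 2.513e+07 rad/s
X_C = 1/(ωC) = 68.2 Ω
Parallel: admittances add. Y = 1/R + jωC
Y = (0.0204 + j0.0147) S
|Y| = 0.0251 S → |Z| = 1/|Y| = 39.8 Ω, ∠Z = −∠Y = -35.7°
I = V/|Z| = 31/39.8 = 779 mA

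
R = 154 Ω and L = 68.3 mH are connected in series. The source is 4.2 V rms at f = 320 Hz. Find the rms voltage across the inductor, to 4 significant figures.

2.795 V

ω = 2πf = 2011 rad/s
X_L = ωL = 137.3 Ω
Z = 154.0 + j137.3 Ω
|Z| = √(154.0² + 137.3²) = 206.3 Ω
I = V/|Z| = 20.36 mA
V_L = I·|Z_L| = 0.02036 × 137.3 = 2.795 V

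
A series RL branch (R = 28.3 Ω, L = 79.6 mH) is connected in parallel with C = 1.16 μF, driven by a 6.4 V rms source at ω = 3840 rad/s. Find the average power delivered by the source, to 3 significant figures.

12.3 mW

X_L = ωL = 306 Ω
X_C = 1/(ωC) = 224 Ω
Branch 1 (R+jX_L): Z₁ = 28.3 + j306 Ω, |Z₁| = 307 Ω
Branch 2 (−jX_C): Z₂ = −j224 Ω
Parallel: Z = Z₁Z₂/(Z₁+Z₂), |Z| = 802 Ω, ∠Z = -76.1°
I = V/|Z| = 7.98 mA
P = VI cos φ = 6.4 × 0.00798 × cos(-76.1°) = 12.3 mW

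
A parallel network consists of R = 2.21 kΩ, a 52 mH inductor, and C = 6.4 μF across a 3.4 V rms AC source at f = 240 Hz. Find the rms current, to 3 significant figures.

10.7 mA

ω = 2πf = 1508 rad/s
X_L = ωL = 78.4 Ω
X_C = 1/(ωC) = 104 Ω
Parallel: admittances add. Y = 1/R + 1/(jωL) + jωC
Y = (0.000452 − j0.00310) S
|Y| = 0.00313 S → |Z| = 1/|Y| = 319 Ω, ∠Z = −∠Y = 81.7°
I = V/|Z| = 3.4/319 = 10.7 mA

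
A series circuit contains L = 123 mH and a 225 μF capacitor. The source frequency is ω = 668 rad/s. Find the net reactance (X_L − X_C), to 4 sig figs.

X_L = ωL = 82.16 Ω
X_C = 1/(ωC) = 6.653 Ω
X = 82.16 − 6.653 = 75.51 Ω

75.51 Ω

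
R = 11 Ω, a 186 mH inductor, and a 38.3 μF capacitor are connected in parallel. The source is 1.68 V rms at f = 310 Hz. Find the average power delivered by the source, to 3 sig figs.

257 mW

ω = 2πf = 1948 rad/s
X_L = ωL = 362 Ω
X_C = 1/(ωC) = 13.4 Ω
Parallel: admittances add. Y = 1/R + 1/(jωL) + jωC
Y = (0.0909 + j0.0718) S
|Y| = 0.116 S → |Z| = 1/|Y| = 8.63 Ω, ∠Z = −∠Y = -38.3°
I = V/|Z| = 195 mA
P = VI cos φ = 1.68 × 0.195 × cos(-38.3°) = 257 mW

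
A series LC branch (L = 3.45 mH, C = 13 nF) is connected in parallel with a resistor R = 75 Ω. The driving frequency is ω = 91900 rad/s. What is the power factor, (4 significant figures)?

0.9898

X_L = ωL = 317.1 Ω
X_C = 1/(ωC) = 837.0 Ω
Branch 1: Z₁ = R = 75.00 Ω
Branch 2 (series LC): Z₂ = j(X_L − X_C) = −j520.0 Ω
Parallel: Z = Z₁Z₂/(Z₁+Z₂), |Z| = 74.23 Ω, ∠Z = -8.208°
cos φ = cos(-8.208°) = 0.9898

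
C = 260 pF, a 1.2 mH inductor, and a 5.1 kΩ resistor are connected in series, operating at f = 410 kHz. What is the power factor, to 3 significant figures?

ω = 2πf = 2.576e+06 rad/s
X_L = ωL = 3090 Ω
X_C = 1/(ωC) = 1490 Ω
Net reactance X = X_L − X_C = 1600 Ω
Z = 5100 + j1600 Ω
|Z| = √(5100² + 1600²) = 5340 Ω
∠Z = arctan(1600/5100) = 17.4°
cos φ = cos(17.4°) = 0.954

0.954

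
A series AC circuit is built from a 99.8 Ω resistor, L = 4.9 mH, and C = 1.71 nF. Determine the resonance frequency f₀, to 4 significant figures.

54.98 kHz

ω₀ = 1/√(LC) = 1/√(0.0049 × 1.71e-09) = 345500 rad/s
f₀ = ω₀/(2π) = 54.98 kHz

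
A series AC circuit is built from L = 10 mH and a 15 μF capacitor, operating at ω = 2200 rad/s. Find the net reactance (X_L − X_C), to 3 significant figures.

X_L = ωL = 22.0 Ω
X_C = 1/(ωC) = 30.3 Ω
X = 22.0 − 30.3 = -8.30 Ω

-8.30 Ω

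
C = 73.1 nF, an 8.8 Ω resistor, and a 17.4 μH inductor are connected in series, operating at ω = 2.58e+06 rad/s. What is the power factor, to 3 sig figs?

X_L = ωL = 44.9 Ω
X_C = 1/(ωC) = 5.30 Ω
Net reactance X = X_L − X_C = 39.6 Ω
Z = 8.80 + j39.6 Ω
|Z| = √(8.80² + 39.6²) = 40.6 Ω
∠Z = arctan(39.6/8.80) = 77.5°
cos φ = cos(77.5°) = 0.217

0.217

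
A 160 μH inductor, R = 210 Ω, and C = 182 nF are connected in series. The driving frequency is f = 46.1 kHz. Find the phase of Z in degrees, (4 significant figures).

7.427°

ω = 2πf = 289700 rad/s
X_L = ωL = 46.34 Ω
X_C = 1/(ωC) = 18.97 Ω
Net reactance X = X_L − X_C = 27.38 Ω
Z = 210.0 + j27.38 Ω
|Z| = √(210.0² + 27.38²) = 211.8 Ω
∠Z = arctan(27.38/210.0) = 7.427°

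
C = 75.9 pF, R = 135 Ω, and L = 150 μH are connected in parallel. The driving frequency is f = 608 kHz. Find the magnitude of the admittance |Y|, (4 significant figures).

ω = 2πf = 3.82e+06 rad/s
X_L = ωL = 573.0 Ω
X_C = 1/(ωC) = 3449 Ω
Parallel: admittances add. Y = 1/R + 1/(jωL) + jωC
Y = (0.007407 − j0.001455) S
|Y| = 0.007549 S → |Z| = 1/|Y| = 132.5 Ω, ∠Z = −∠Y = 11.11°

7.549 mS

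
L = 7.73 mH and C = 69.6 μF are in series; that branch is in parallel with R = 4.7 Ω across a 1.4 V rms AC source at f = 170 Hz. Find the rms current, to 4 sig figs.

ω = 2πf = 1068 rad/s
X_L = ωL = 8.257 Ω
X_C = 1/(ωC) = 13.45 Ω
Branch 1: Z₁ = R = 4.700 Ω
Branch 2 (series LC): Z₂ = j(X_L − X_C) = −j5.194 Ω
Parallel: Z = Z₁Z₂/(Z₁+Z₂), |Z| = 3.485 Ω, ∠Z = -42.14°
I = V/|Z| = 1.4/3.485 = 401.7 mA

401.7 mA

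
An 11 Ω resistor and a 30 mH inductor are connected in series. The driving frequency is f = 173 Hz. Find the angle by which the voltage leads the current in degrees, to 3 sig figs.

71.4°

ω = 2πf = 1087 rad/s
X_L = ωL = 32.6 Ω
Z = 11.0 + j32.6 Ω
|Z| = √(11.0² + 32.6²) = 34.4 Ω
∠Z = arctan(32.6/11.0) = 71.4°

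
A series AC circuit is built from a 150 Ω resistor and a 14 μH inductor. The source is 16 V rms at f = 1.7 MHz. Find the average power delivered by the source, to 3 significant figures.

ω = 2πf = 1.068e+07 rad/s
X_L = ωL = 150 Ω
Z = 150 + j150 Ω
|Z| = √(150² + 150²) = 212 Ω
∠Z = arctan(150/150) = 44.9°
I = V/|Z| = 75.5 mA
P = VI cos φ = 16 × 0.0755 × cos(44.9°) = 856 mW

856 mW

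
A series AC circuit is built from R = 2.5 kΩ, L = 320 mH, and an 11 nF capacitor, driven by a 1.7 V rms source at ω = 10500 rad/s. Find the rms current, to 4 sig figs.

X_L = ωL = 3360 Ω
X_C = 1/(ωC) = 8658 Ω
Net reactance X = X_L − X_C = -5298 Ω
Z = 2500 − j5298 Ω
|Z| = √(2500² + 5298²) = 5858 Ω
I = V/|Z| = 1.7/5858 = 290.2 μA

290.2 μA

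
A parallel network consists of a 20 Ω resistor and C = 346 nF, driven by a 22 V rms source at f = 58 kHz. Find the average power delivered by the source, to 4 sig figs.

ω = 2πf = 364400 rad/s
X_C = 1/(ωC) = 7.931 Ω
Parallel: admittances add. Y = 1/R + jωC
Y = (0.05000 + j0.1261) S
|Y| = 0.1356 S → |Z| = 1/|Y| = 7.372 Ω, ∠Z = −∠Y = -68.37°
I = V/|Z| = 2.984 A
P = VI cos φ = 22 × 2.984 × cos(-68.37°) = 24.20 W

24.20 W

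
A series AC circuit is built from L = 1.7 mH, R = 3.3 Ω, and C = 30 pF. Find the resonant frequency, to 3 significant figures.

705 kHz

ω₀ = 1/√(LC) = 1/√(0.0017 × 3e-11) = 4.428e+06 rad/s
f₀ = ω₀/(2π) = 705 kHz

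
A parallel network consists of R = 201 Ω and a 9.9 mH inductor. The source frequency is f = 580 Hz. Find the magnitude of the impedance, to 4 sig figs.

35.51 Ω

ω = 2πf = 3644 rad/s
X_L = ωL = 36.08 Ω
Parallel: admittances add. Y = 1/R + 1/(jωL)
Y = (0.004975 − j0.02772) S
|Y| = 0.02816 S → |Z| = 1/|Y| = 35.51 Ω, ∠Z = −∠Y = 79.82°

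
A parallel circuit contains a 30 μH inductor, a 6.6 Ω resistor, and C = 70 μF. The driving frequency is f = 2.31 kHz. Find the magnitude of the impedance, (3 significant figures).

ω = 2πf = 14510 rad/s
X_L = ωL = 0.435 Ω
X_C = 1/(ωC) = 0.984 Ω
Parallel: admittances add. Y = 1/R + 1/(jωL) + jωC
Y = (0.152 − j1.28) S
|Y| = 1.29 S → |Z| = 1/|Y| = 0.775 Ω, ∠Z = −∠Y = 83.3°

0.775 Ω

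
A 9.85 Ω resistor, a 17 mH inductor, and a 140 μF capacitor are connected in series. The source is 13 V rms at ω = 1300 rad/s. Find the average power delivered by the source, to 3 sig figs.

X_L = ωL = 22.1 Ω
X_C = 1/(ωC) = 5.49 Ω
Net reactance X = X_L − X_C = 16.6 Ω
Z = 9.85 + j16.6 Ω
|Z| = √(9.85² + 16.6²) = 19.3 Ω
∠Z = arctan(16.6/9.85) = 59.3°
I = V/|Z| = 673 mA
P = VI cos φ = 13 × 0.673 × cos(59.3°) = 4.47 W

4.47 W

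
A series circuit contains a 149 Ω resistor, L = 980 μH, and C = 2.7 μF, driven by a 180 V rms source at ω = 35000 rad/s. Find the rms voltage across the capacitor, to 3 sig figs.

12.6 V

X_L = ωL = 34.3 Ω
X_C = 1/(ωC) = 10.6 Ω
Net reactance X = X_L − X_C = 23.7 Ω
Z = 149 + j23.7 Ω
|Z| = √(149² + 23.7²) = 151 Ω
I = V/|Z| = 1.19 A
V_C = I·|Z_C| = 1.19 × 10.6 = 12.6 V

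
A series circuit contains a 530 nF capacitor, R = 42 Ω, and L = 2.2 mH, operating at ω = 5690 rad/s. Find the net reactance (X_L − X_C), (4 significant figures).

X_L = ωL = 12.52 Ω
X_C = 1/(ωC) = 331.6 Ω
X = 12.52 − 331.6 = -319.1 Ω

-319.1 Ω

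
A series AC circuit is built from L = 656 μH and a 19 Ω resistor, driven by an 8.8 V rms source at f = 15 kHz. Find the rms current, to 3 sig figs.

136 mA

ω = 2πf = 94250 rad/s
X_L = ωL = 61.8 Ω
Z = 19.0 + j61.8 Ω
|Z| = √(19.0² + 61.8²) = 64.7 Ω
I = V/|Z| = 8.8/64.7 = 136 mA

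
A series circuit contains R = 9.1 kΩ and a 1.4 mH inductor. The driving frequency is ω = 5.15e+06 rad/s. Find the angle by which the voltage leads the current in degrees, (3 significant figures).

38.4°

X_L = ωL = 7210 Ω
Z = 9100 + j7210 Ω
|Z| = √(9100² + 7210²) = 11600 Ω
∠Z = arctan(7210/9100) = 38.4°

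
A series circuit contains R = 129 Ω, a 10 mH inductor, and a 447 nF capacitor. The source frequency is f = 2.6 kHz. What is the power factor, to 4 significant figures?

ω = 2πf = 16340 rad/s
X_L = ωL = 163.4 Ω
X_C = 1/(ωC) = 136.9 Ω
Net reactance X = X_L − X_C = 26.42 Ω
Z = 129.0 + j26.42 Ω
|Z| = √(129.0² + 26.42²) = 131.7 Ω
∠Z = arctan(26.42/129.0) = 11.57°
cos φ = cos(11.57°) = 0.9797

0.9797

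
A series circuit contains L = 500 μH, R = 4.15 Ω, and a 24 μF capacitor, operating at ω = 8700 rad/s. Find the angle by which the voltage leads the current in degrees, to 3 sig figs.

X_L = ωL = 4.35 Ω
X_C = 1/(ωC) = 4.79 Ω
Net reactance X = X_L − X_C = -0.439 Ω
Z = 4.15 − j0.439 Ω
|Z| = √(4.15² + 0.439²) = 4.17 Ω
∠Z = arctan(-0.439/4.15) = -6.04°

-6.04°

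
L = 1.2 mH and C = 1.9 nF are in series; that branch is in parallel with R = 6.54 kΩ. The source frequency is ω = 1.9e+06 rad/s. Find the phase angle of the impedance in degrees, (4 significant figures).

72.97°

X_L = ωL = 2280 Ω
X_C = 1/(ωC) = 277.0 Ω
Branch 1: Z₁ = R = 6540 Ω
Branch 2 (series LC): Z₂ = j(X_L − X_C) = j2003 Ω
Parallel: Z = Z₁Z₂/(Z₁+Z₂), |Z| = 1915 Ω, ∠Z = 72.97°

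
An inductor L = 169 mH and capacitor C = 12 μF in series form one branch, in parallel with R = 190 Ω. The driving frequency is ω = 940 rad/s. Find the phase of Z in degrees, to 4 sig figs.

69.72°

X_L = ωL = 158.9 Ω
X_C = 1/(ωC) = 88.65 Ω
Branch 1: Z₁ = R = 190.0 Ω
Branch 2 (series LC): Z₂ = j(X_L − X_C) = j70.21 Ω
Parallel: Z = Z₁Z₂/(Z₁+Z₂), |Z| = 65.86 Ω, ∠Z = 69.72°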